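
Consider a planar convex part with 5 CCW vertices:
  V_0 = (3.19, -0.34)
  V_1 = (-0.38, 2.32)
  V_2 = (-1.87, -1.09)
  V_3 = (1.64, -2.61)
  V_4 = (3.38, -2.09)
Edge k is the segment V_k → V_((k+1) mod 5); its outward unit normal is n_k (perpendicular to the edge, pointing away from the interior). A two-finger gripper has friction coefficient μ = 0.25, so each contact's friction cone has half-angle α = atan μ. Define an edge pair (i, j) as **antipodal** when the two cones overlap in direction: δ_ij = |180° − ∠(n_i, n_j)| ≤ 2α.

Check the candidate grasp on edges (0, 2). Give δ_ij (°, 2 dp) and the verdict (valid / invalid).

δ = 13.27°, valid

α = atan 0.25 = 14.04°;  2α = 28.07°
edge 0: e_0 = (-3.57, +2.66);  n_0 = (+0.5975, +0.8019)
edge 2: e_2 = (+3.51, -1.52);  n_2 = (-0.3974, -0.9177)
∠(n_0, n_2) = 166.73°
δ = |180° − 166.73°| = 13.27°
13.27° ≤ 2α = 28.07°  →  valid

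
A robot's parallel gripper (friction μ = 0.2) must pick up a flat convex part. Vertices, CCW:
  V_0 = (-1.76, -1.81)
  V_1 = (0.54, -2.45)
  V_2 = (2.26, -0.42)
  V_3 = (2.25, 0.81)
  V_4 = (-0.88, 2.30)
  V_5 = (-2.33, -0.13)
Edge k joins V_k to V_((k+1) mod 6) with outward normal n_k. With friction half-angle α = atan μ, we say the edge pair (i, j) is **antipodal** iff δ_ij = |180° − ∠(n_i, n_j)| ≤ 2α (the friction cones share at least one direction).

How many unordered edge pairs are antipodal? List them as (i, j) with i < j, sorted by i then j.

count = 3; pairs: (0,3), (1,4), (2,5)

α = atan 0.2 = 11.31°;  2α = 22.62°
n_0 = (-0.2681, -0.9634)
n_1 = (+0.7630, -0.6464)
n_2 = (+1.0000, +0.0081)
n_3 = (+0.4298, +0.9029)
n_4 = (-0.8587, +0.5124)
n_5 = (-0.9470, -0.3213)
  (0,1): δ = 114.72°  ·
  (0,2): δ = 73.98°  ·
  (0,3): δ = 9.91°  ✓
  (0,4): δ = 74.72°  ·
  (0,5): δ = 124.29°  ·
  (1,2): δ = 139.26°  ·
  (1,3): δ = 75.18°  ·
  (1,4): δ = 9.45°  ✓
  (1,5): δ = 59.02°  ·
  (2,3): δ = 115.92°  ·
  (2,4): δ = 31.29°  ·
  (2,5): δ = 18.28°  ✓
  (3,4): δ = 95.37°  ·
  (3,5): δ = 45.80°  ·
  (4,5): δ = 130.43°  ·
antipodal pairs: 3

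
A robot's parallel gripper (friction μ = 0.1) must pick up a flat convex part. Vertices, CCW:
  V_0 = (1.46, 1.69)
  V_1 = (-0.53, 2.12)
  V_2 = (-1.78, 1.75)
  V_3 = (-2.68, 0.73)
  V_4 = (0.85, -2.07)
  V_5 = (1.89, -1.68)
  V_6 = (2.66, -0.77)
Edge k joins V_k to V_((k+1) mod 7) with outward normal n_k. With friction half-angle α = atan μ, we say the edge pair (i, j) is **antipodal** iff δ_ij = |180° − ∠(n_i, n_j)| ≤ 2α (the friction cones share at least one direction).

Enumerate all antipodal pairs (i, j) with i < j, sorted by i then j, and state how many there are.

count = 2; pairs: (1,4), (2,5)

α = atan 0.1 = 5.71°;  2α = 11.42°
n_0 = (+0.2112, +0.9774)
n_1 = (-0.2838, +0.9589)
n_2 = (-0.7498, +0.6616)
n_3 = (-0.6214, -0.7835)
n_4 = (+0.3511, -0.9363)
n_5 = (+0.7634, -0.6459)
n_6 = (+0.8988, +0.4384)
  (0,1): δ = 151.32°  ·
  (0,2): δ = 119.23°  ·
  (0,3): δ = 26.23°  ·
  (0,4): δ = 32.75°  ·
  (0,5): δ = 61.96°  ·
  (0,6): δ = 128.20°  ·
  (1,2): δ = 147.91°  ·
  (1,3): δ = 54.91°  ·
  (1,4): δ = 4.07°  ✓
  (1,5): δ = 33.27°  ·
  (1,6): δ = 99.51°  ·
  (2,3): δ = 87.00°  ·
  (2,4): δ = 28.02°  ·
  (2,5): δ = 1.19°  ✓
  (2,6): δ = 67.43°  ·
  (3,4): δ = 121.02°  ·
  (3,5): δ = 91.81°  ·
  (3,6): δ = 25.58°  ·
  (4,5): δ = 150.79°  ·
  (4,6): δ = 84.55°  ·
  (5,6): δ = 113.76°  ·
antipodal pairs: 2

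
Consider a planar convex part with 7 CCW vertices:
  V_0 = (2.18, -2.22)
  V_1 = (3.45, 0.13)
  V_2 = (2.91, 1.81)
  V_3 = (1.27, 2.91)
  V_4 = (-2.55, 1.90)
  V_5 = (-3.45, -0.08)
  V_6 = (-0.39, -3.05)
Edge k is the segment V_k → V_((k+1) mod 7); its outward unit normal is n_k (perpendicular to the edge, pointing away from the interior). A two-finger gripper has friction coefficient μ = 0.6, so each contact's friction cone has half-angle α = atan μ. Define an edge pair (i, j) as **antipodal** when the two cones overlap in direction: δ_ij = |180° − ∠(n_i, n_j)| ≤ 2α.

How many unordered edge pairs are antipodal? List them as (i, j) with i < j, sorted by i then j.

count = 9; pairs: (0,3), (0,4), (1,4), (1,5), (2,5), (2,6), (3,5), (3,6), (4,6)

α = atan 0.6 = 30.96°;  2α = 61.93°
n_0 = (+0.8797, -0.4754)
n_1 = (+0.9520, +0.3060)
n_2 = (+0.5570, +0.8305)
n_3 = (-0.2556, +0.9668)
n_4 = (-0.9104, +0.4138)
n_5 = (-0.6965, -0.7176)
n_6 = (+0.3073, -0.9516)
  (0,1): δ = 133.79°  ·
  (0,2): δ = 95.46°  ·
  (0,3): δ = 46.80°  ✓
  (0,4): δ = 3.94°  ✓
  (0,5): δ = 74.24°  ·
  (0,6): δ = 136.29°  ·
  (1,2): δ = 141.67°  ·
  (1,3): δ = 93.01°  ·
  (1,4): δ = 42.26°  ✓
  (1,5): δ = 28.04°  ✓
  (1,6): δ = 90.08°  ·
  (2,3): δ = 131.34°  ·
  (2,4): δ = 80.59°  ·
  (2,5): δ = 10.29°  ✓
  (2,6): δ = 51.75°  ✓
  (3,4): δ = 129.25°  ·
  (3,5): δ = 58.95°  ✓
  (3,6): δ = 3.09°  ✓
  (4,5): δ = 109.70°  ·
  (4,6): δ = 47.66°  ✓
  (5,6): δ = 117.96°  ·
antipodal pairs: 9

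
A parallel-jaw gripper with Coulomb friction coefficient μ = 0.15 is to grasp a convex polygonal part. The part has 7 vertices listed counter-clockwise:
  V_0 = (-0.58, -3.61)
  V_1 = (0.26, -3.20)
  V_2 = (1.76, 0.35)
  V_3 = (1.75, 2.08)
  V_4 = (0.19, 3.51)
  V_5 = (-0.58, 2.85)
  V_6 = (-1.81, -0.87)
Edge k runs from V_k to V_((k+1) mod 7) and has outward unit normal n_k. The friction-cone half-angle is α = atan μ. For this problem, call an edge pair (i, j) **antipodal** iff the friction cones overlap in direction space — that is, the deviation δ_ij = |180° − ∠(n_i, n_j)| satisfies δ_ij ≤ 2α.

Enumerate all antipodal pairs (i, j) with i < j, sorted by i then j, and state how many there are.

count = 2; pairs: (0,4), (1,5)

α = atan 0.15 = 8.53°;  2α = 17.06°
n_0 = (+0.4386, -0.8987)
n_1 = (+0.9211, -0.3892)
n_2 = (+1.0000, +0.0058)
n_3 = (+0.6757, +0.7372)
n_4 = (-0.6508, +0.7593)
n_5 = (-0.9494, +0.3139)
n_6 = (-0.9123, -0.4095)
  (0,1): δ = 138.92°  ·
  (0,2): δ = 115.69°  ·
  (0,3): δ = 68.53°  ·
  (0,4): δ = 14.58°  ✓
  (0,5): δ = 45.69°  ·
  (0,6): δ = 88.16°  ·
  (1,2): δ = 156.76°  ·
  (1,3): δ = 109.60°  ·
  (1,4): δ = 26.49°  ·
  (1,5): δ = 4.61°  ✓
  (1,6): δ = 47.08°  ·
  (2,3): δ = 132.84°  ·
  (2,4): δ = 49.73°  ·
  (2,5): δ = 18.63°  ·
  (2,6): δ = 23.84°  ·
  (3,4): δ = 96.89°  ·
  (3,5): δ = 65.79°  ·
  (3,6): δ = 23.31°  ·
  (4,5): δ = 148.90°  ·
  (4,6): δ = 106.43°  ·
  (5,6): δ = 137.53°  ·
antipodal pairs: 2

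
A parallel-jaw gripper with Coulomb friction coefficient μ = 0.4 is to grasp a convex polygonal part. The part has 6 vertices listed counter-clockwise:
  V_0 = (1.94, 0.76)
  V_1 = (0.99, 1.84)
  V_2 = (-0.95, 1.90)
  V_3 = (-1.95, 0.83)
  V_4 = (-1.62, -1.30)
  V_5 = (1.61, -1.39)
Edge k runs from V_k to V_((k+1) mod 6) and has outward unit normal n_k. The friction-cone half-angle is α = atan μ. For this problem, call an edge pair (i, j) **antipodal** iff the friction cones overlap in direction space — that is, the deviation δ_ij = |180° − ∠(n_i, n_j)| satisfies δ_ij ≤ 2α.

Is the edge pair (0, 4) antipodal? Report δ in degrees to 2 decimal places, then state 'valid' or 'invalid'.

α = atan 0.4 = 21.80°;  2α = 43.60°
edge 0: e_0 = (-0.95, +1.08);  n_0 = (+0.7509, +0.6605)
edge 4: e_4 = (+3.23, -0.09);  n_4 = (-0.0279, -0.9996)
∠(n_0, n_4) = 132.93°
δ = |180° − 132.93°| = 47.07°
47.07° > 2α = 43.60°  →  invalid

δ = 47.07°, invalid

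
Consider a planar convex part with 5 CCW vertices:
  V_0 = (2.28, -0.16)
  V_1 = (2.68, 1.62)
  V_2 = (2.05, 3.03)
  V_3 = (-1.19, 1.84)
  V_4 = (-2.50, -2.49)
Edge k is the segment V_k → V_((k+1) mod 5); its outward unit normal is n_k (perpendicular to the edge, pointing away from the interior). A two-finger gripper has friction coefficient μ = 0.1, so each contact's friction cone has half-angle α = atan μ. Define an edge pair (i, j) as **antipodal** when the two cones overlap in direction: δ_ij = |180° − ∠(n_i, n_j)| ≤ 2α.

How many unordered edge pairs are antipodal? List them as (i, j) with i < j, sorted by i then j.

α = atan 0.1 = 5.71°;  2α = 11.42°
n_0 = (+0.9757, -0.2193)
n_1 = (+0.9130, +0.4079)
n_2 = (-0.3448, +0.9387)
n_3 = (-0.9572, +0.2896)
n_4 = (+0.4382, -0.8989)
  (0,1): δ = 143.26°  ·
  (0,2): δ = 57.17°  ·
  (0,3): δ = 4.17°  ✓
  (0,4): δ = 128.65°  ·
  (1,2): δ = 93.91°  ·
  (1,3): δ = 40.91°  ·
  (1,4): δ = 91.91°  ·
  (2,3): δ = 127.00°  ·
  (2,4): δ = 5.82°  ✓
  (3,4): δ = 47.18°  ·
antipodal pairs: 2

count = 2; pairs: (0,3), (2,4)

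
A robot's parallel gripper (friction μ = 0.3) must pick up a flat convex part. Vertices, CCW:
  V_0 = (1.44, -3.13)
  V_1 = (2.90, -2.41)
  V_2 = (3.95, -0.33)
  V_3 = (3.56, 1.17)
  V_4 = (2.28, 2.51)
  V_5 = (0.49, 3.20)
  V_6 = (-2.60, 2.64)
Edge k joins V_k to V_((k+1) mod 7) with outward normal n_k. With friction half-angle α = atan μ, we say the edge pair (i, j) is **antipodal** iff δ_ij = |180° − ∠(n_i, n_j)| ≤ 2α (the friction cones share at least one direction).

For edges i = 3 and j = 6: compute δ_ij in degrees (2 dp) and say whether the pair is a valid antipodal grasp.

α = atan 0.3 = 16.70°;  2α = 33.40°
edge 3: e_3 = (-1.28, +1.34);  n_3 = (+0.7231, +0.6907)
edge 6: e_6 = (+4.04, -5.77);  n_6 = (-0.8192, -0.5736)
∠(n_3, n_6) = 171.31°
δ = |180° − 171.31°| = 8.69°
8.69° ≤ 2α = 33.40°  →  valid

δ = 8.69°, valid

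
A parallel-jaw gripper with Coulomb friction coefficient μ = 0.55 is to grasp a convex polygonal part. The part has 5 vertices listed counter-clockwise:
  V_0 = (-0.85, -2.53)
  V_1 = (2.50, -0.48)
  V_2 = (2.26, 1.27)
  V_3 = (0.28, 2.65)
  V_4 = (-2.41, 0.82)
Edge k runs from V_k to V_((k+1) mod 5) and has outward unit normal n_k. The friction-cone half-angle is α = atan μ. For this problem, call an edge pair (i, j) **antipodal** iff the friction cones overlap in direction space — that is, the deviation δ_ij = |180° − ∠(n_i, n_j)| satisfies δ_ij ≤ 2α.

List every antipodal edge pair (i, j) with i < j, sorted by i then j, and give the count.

count = 3; pairs: (0,3), (1,4), (2,4)

α = atan 0.55 = 28.81°;  2α = 57.62°
n_0 = (+0.5220, -0.8530)
n_1 = (+0.9907, +0.1359)
n_2 = (+0.5718, +0.8204)
n_3 = (-0.5625, +0.8268)
n_4 = (-0.9065, -0.4221)
  (0,1): δ = 113.66°  ·
  (0,2): δ = 66.34°  ·
  (0,3): δ = 2.76°  ✓
  (0,4): δ = 83.51°  ·
  (1,2): δ = 132.68°  ·
  (1,3): δ = 63.58°  ·
  (1,4): δ = 17.16°  ✓
  (2,3): δ = 110.90°  ·
  (2,4): δ = 30.15°  ✓
  (3,4): δ = 99.26°  ·
antipodal pairs: 3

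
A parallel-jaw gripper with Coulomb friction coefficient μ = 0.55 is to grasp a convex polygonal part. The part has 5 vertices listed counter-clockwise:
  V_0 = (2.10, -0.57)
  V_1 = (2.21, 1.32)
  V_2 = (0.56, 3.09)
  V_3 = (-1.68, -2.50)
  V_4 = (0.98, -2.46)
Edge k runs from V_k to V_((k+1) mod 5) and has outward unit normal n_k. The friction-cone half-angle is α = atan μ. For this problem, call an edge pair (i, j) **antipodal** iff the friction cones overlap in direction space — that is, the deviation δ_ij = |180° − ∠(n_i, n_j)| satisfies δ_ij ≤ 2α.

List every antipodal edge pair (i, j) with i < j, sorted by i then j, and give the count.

count = 3; pairs: (0,2), (1,3), (2,4)

α = atan 0.55 = 28.81°;  2α = 57.62°
n_0 = (+0.9983, -0.0581)
n_1 = (+0.7315, +0.6819)
n_2 = (-0.9282, +0.3720)
n_3 = (+0.0150, -0.9999)
n_4 = (+0.8603, -0.5098)
  (0,1): δ = 133.68°  ·
  (0,2): δ = 18.51°  ✓
  (0,3): δ = 94.19°  ·
  (0,4): δ = 152.68°  ·
  (1,2): δ = 64.83°  ·
  (1,3): δ = 47.87°  ✓
  (1,4): δ = 106.36°  ·
  (2,3): δ = 67.30°  ·
  (2,4): δ = 8.81°  ✓
  (3,4): δ = 121.51°  ·
antipodal pairs: 3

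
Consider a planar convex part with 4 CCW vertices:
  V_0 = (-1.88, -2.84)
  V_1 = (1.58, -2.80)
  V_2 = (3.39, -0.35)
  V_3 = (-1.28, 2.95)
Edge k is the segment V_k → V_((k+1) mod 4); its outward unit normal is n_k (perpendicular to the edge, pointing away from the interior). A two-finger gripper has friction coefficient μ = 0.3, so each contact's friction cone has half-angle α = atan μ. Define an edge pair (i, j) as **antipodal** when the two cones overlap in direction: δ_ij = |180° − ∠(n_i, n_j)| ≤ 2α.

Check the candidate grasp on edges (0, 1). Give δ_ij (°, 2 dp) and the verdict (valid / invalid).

α = atan 0.3 = 16.70°;  2α = 33.40°
edge 0: e_0 = (+3.46, +0.04);  n_0 = (+0.0116, -0.9999)
edge 1: e_1 = (+1.81, +2.45);  n_1 = (+0.8043, -0.5942)
∠(n_0, n_1) = 52.88°
δ = |180° − 52.88°| = 127.12°
127.12° > 2α = 33.40°  →  invalid

δ = 127.12°, invalid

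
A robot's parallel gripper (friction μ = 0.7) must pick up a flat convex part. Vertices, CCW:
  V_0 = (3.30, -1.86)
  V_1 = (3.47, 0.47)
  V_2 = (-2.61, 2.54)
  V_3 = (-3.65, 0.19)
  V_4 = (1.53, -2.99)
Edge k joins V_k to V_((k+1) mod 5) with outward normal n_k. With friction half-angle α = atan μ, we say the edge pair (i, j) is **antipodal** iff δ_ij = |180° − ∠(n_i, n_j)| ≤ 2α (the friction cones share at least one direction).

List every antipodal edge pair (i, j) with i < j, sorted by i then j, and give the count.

count = 5; pairs: (0,2), (0,3), (1,3), (1,4), (2,4)

α = atan 0.7 = 34.99°;  2α = 69.98°
n_0 = (+0.9973, -0.0728)
n_1 = (+0.3223, +0.9466)
n_2 = (-0.9145, +0.4047)
n_3 = (-0.5232, -0.8522)
n_4 = (+0.5381, -0.8429)
  (0,1): δ = 104.63°  ·
  (0,2): δ = 19.70°  ✓
  (0,3): δ = 62.63°  ✓
  (0,4): δ = 126.73°  ·
  (1,2): δ = 95.07°  ·
  (1,3): δ = 12.74°  ✓
  (1,4): δ = 51.36°  ✓
  (2,3): δ = 97.67°  ·
  (2,4): δ = 33.57°  ✓
  (3,4): δ = 115.90°  ·
antipodal pairs: 5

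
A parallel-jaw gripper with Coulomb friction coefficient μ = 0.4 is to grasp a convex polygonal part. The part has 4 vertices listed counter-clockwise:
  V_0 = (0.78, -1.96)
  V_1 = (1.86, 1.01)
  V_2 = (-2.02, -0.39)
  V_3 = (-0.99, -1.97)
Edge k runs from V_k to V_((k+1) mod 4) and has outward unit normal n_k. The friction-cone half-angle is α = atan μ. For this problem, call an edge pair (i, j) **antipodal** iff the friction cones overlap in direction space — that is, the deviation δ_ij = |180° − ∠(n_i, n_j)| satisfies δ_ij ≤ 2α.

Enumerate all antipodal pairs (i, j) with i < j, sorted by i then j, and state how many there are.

α = atan 0.4 = 21.80°;  2α = 43.60°
n_0 = (+0.9398, -0.3417)
n_1 = (-0.3394, +0.9406)
n_2 = (-0.8377, -0.5461)
n_3 = (+0.0056, -1.0000)
  (0,1): δ = 50.18°  ·
  (0,2): δ = 53.08°  ·
  (0,3): δ = 110.31°  ·
  (1,2): δ = 76.74°  ·
  (1,3): δ = 19.52°  ✓
  (2,3): δ = 122.78°  ·
antipodal pairs: 1

count = 1; pairs: (1,3)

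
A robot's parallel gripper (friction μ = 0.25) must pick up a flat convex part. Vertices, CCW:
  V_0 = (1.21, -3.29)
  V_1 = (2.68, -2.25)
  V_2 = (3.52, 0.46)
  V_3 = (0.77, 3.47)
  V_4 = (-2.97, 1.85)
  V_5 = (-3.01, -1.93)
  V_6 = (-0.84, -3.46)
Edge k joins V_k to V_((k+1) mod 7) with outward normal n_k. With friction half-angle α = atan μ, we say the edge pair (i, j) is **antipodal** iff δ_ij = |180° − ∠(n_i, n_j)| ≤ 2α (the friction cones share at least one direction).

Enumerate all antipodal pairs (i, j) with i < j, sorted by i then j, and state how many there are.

count = 4; pairs: (0,3), (1,4), (2,5), (3,6)

α = atan 0.25 = 14.04°;  2α = 28.07°
n_0 = (+0.5776, -0.8164)
n_1 = (+0.9552, -0.2961)
n_2 = (+0.7383, +0.6745)
n_3 = (-0.3975, +0.9176)
n_4 = (-0.9999, +0.0106)
n_5 = (-0.5762, -0.8173)
n_6 = (+0.0826, -0.9966)
  (0,1): δ = 142.50°  ·
  (0,2): δ = 82.86°  ·
  (0,3): δ = 11.86°  ✓
  (0,4): δ = 54.11°  ·
  (0,5): δ = 109.53°  ·
  (0,6): δ = 149.46°  ·
  (1,2): δ = 120.36°  ·
  (1,3): δ = 49.36°  ·
  (1,4): δ = 16.62°  ✓
  (1,5): δ = 72.04°  ·
  (1,6): δ = 111.96°  ·
  (2,3): δ = 109.00°  ·
  (2,4): δ = 43.02°  ·
  (2,5): δ = 12.40°  ✓
  (2,6): δ = 52.33°  ·
  (3,4): δ = 114.03°  ·
  (3,5): δ = 58.61°  ·
  (3,6): δ = 18.68°  ✓
  (4,5): δ = 124.58°  ·
  (4,6): δ = 84.65°  ·
  (5,6): δ = 140.07°  ·
antipodal pairs: 4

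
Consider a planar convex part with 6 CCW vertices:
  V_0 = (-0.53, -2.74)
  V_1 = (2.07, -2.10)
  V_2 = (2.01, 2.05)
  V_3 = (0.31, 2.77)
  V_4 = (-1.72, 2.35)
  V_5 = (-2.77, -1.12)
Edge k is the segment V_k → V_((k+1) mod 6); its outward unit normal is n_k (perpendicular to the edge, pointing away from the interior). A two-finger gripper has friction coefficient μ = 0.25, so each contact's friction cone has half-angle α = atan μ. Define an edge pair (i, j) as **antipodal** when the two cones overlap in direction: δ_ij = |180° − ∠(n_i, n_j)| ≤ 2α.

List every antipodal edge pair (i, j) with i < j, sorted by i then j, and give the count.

α = atan 0.25 = 14.04°;  2α = 28.07°
n_0 = (+0.2390, -0.9710)
n_1 = (+0.9999, +0.0145)
n_2 = (+0.3900, +0.9208)
n_3 = (-0.2026, +0.9793)
n_4 = (-0.9571, +0.2896)
n_5 = (-0.5860, -0.8103)
  (0,1): δ = 103.00°  ·
  (0,2): δ = 36.78°  ·
  (0,3): δ = 2.14°  ✓
  (0,4): δ = 59.34°  ·
  (0,5): δ = 130.30°  ·
  (1,2): δ = 113.78°  ·
  (1,3): δ = 79.14°  ·
  (1,4): δ = 17.66°  ✓
  (1,5): δ = 53.30°  ·
  (2,3): δ = 145.36°  ·
  (2,4): δ = 83.88°  ·
  (2,5): δ = 12.92°  ✓
  (3,4): δ = 118.52°  ·
  (3,5): δ = 47.56°  ·
  (4,5): δ = 109.04°  ·
antipodal pairs: 3

count = 3; pairs: (0,3), (1,4), (2,5)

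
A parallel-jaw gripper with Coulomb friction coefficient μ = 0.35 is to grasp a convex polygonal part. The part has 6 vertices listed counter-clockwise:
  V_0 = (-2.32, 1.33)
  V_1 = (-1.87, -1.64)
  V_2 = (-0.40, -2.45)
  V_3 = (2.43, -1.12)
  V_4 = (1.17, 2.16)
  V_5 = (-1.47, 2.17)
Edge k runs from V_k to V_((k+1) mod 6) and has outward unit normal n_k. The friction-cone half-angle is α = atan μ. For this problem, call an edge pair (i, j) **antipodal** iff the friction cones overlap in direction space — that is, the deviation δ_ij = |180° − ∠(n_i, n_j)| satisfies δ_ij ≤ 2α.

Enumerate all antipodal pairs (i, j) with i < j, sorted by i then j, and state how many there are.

α = atan 0.35 = 19.29°;  2α = 38.58°
n_0 = (-0.9887, -0.1498)
n_1 = (-0.4826, -0.8758)
n_2 = (+0.4253, -0.9050)
n_3 = (+0.9335, +0.3586)
n_4 = (+0.0038, +1.0000)
n_5 = (-0.7029, +0.7113)
  (0,1): δ = 127.47°  ·
  (0,2): δ = 73.44°  ·
  (0,3): δ = 12.40°  ✓
  (0,4): δ = 81.17°  ·
  (0,5): δ = 126.05°  ·
  (1,2): δ = 125.97°  ·
  (1,3): δ = 40.13°  ·
  (1,4): δ = 28.64°  ✓
  (1,5): δ = 73.52°  ·
  (2,3): δ = 94.16°  ·
  (2,4): δ = 25.39°  ✓
  (2,5): δ = 19.49°  ✓
  (3,4): δ = 111.23°  ·
  (3,5): δ = 66.35°  ·
  (4,5): δ = 135.12°  ·
antipodal pairs: 4

count = 4; pairs: (0,3), (1,4), (2,4), (2,5)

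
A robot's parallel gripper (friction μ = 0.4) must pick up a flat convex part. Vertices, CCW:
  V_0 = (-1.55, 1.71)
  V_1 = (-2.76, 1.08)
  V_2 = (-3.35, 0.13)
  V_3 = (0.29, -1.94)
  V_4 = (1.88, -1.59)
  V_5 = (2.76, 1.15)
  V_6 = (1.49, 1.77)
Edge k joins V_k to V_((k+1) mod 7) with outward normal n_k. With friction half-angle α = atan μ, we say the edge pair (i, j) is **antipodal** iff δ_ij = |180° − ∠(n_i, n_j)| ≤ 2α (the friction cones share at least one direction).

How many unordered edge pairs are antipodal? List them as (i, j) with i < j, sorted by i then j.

count = 6; pairs: (0,3), (1,4), (2,5), (2,6), (3,5), (3,6)

α = atan 0.4 = 21.80°;  2α = 43.60°
n_0 = (-0.4618, +0.8870)
n_1 = (-0.8495, +0.5276)
n_2 = (-0.4943, -0.8693)
n_3 = (+0.2150, -0.9766)
n_4 = (+0.9521, -0.3058)
n_5 = (+0.4387, +0.8986)
n_6 = (-0.0197, +0.9998)
  (0,1): δ = 149.35°  ·
  (0,2): δ = 57.13°  ·
  (0,3): δ = 15.09°  ✓
  (0,4): δ = 44.69°  ·
  (0,5): δ = 126.47°  ·
  (0,6): δ = 153.63°  ·
  (1,2): δ = 87.78°  ·
  (1,3): δ = 45.74°  ·
  (1,4): δ = 14.04°  ✓
  (1,5): δ = 95.82°  ·
  (1,6): δ = 122.97°  ·
  (2,3): δ = 137.96°  ·
  (2,4): δ = 78.18°  ·
  (2,5): δ = 3.60°  ✓
  (2,6): δ = 30.76°  ✓
  (3,4): δ = 120.22°  ·
  (3,5): δ = 38.44°  ✓
  (3,6): δ = 11.28°  ✓
  (4,5): δ = 98.22°  ·
  (4,6): δ = 71.06°  ·
  (5,6): δ = 152.85°  ·
antipodal pairs: 6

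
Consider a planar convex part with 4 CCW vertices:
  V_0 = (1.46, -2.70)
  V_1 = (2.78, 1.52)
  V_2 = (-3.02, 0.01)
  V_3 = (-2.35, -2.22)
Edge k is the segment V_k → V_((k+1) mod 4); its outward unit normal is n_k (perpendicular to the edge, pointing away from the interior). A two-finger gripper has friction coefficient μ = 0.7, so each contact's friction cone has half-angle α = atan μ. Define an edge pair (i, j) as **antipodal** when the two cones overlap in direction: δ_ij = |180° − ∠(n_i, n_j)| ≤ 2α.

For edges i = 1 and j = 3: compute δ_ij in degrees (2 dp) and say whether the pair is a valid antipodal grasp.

δ = 21.77°, valid

α = atan 0.7 = 34.99°;  2α = 69.98°
edge 1: e_1 = (-5.80, -1.51);  n_1 = (-0.2519, +0.9677)
edge 3: e_3 = (+3.81, -0.48);  n_3 = (-0.1250, -0.9922)
∠(n_1, n_3) = 158.23°
δ = |180° − 158.23°| = 21.77°
21.77° ≤ 2α = 69.98°  →  valid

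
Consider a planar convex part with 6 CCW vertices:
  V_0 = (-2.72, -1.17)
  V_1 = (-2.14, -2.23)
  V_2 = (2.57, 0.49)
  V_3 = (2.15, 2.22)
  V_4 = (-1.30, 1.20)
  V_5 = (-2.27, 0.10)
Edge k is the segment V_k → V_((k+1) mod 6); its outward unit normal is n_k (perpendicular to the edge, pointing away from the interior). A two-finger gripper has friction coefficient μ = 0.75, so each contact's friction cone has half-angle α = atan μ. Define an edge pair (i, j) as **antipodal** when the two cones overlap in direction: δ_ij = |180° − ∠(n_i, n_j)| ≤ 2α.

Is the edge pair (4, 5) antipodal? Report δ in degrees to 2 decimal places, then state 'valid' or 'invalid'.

δ = 158.10°, invalid

α = atan 0.75 = 36.87°;  2α = 73.74°
edge 4: e_4 = (-0.97, -1.10);  n_4 = (-0.7500, +0.6614)
edge 5: e_5 = (-0.45, -1.27);  n_5 = (-0.9426, +0.3340)
∠(n_4, n_5) = 21.90°
δ = |180° − 21.90°| = 158.10°
158.10° > 2α = 73.74°  →  invalid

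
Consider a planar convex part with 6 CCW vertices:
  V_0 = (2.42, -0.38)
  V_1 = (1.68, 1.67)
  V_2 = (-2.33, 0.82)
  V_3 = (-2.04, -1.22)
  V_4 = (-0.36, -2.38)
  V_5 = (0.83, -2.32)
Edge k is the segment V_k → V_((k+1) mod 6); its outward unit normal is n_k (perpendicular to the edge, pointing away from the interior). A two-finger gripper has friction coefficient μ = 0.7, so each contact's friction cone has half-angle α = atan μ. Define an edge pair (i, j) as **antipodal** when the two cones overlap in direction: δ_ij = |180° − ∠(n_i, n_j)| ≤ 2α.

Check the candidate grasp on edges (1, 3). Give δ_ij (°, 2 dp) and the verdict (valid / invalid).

α = atan 0.7 = 34.99°;  2α = 69.98°
edge 1: e_1 = (-4.01, -0.85);  n_1 = (-0.2074, +0.9783)
edge 3: e_3 = (+1.68, -1.16);  n_3 = (-0.5682, -0.8229)
∠(n_1, n_3) = 133.41°
δ = |180° − 133.41°| = 46.59°
46.59° ≤ 2α = 69.98°  →  valid

δ = 46.59°, valid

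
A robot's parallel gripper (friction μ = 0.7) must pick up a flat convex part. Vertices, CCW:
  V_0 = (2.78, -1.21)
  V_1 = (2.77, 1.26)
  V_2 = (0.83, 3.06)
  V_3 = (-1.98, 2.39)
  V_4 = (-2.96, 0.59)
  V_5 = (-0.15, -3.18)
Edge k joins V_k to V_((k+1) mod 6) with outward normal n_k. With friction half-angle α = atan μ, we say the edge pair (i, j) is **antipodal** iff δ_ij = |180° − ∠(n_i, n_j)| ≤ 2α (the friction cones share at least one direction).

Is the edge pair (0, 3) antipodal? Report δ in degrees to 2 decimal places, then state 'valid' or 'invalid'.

δ = 28.80°, valid

α = atan 0.7 = 34.99°;  2α = 69.98°
edge 0: e_0 = (-0.01, +2.47);  n_0 = (+1.0000, +0.0040)
edge 3: e_3 = (-0.98, -1.80);  n_3 = (-0.8783, +0.4782)
∠(n_0, n_3) = 151.20°
δ = |180° − 151.20°| = 28.80°
28.80° ≤ 2α = 69.98°  →  valid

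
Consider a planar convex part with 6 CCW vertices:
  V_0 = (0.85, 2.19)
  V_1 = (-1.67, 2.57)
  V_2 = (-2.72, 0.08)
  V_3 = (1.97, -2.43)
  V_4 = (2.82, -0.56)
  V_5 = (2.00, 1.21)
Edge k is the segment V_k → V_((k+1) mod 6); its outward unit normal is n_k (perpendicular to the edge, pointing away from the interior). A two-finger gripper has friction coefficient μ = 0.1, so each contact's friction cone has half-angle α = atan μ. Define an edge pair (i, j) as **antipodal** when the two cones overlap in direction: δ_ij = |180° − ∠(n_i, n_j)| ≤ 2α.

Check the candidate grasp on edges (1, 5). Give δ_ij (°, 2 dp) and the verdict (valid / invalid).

α = atan 0.1 = 5.71°;  2α = 11.42°
edge 1: e_1 = (-1.05, -2.49);  n_1 = (-0.9214, +0.3886)
edge 5: e_5 = (-1.15, +0.98);  n_5 = (+0.6486, +0.7611)
∠(n_1, n_5) = 107.57°
δ = |180° − 107.57°| = 72.43°
72.43° > 2α = 11.42°  →  invalid

δ = 72.43°, invalid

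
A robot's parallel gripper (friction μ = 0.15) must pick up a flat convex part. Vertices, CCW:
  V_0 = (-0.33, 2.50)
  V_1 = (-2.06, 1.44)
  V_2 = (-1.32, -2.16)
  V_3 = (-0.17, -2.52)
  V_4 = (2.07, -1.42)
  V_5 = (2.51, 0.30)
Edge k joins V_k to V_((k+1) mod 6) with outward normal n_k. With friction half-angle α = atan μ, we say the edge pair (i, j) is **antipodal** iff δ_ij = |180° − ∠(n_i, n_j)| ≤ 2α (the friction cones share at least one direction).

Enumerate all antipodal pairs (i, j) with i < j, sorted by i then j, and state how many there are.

count = 1; pairs: (0,3)

α = atan 0.15 = 8.53°;  2α = 17.06°
n_0 = (-0.5224, +0.8527)
n_1 = (-0.9795, -0.2013)
n_2 = (-0.2987, -0.9543)
n_3 = (+0.4408, -0.8976)
n_4 = (+0.9688, -0.2478)
n_5 = (+0.6124, +0.7905)
  (0,1): δ = 109.88°  ·
  (0,2): δ = 48.88°  ·
  (0,3): δ = 5.34°  ✓
  (0,4): δ = 44.15°  ·
  (0,5): δ = 110.74°  ·
  (1,2): δ = 119.00°  ·
  (1,3): δ = 75.46°  ·
  (1,4): δ = 25.97°  ·
  (1,5): δ = 40.62°  ·
  (2,3): δ = 136.46°  ·
  (2,4): δ = 86.97°  ·
  (2,5): δ = 20.38°  ·
  (3,4): δ = 130.50°  ·
  (3,5): δ = 63.92°  ·
  (4,5): δ = 113.41°  ·
antipodal pairs: 1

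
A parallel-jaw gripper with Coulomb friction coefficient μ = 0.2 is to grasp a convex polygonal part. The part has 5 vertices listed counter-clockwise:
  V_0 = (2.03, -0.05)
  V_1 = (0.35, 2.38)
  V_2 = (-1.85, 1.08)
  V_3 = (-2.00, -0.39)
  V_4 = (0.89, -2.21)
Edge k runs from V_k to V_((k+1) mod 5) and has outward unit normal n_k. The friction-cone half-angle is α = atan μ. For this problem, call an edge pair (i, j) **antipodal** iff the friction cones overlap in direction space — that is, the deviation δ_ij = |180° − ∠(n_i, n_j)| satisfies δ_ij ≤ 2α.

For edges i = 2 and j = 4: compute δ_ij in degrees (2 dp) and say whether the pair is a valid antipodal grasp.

δ = 22.00°, valid

α = atan 0.2 = 11.31°;  2α = 22.62°
edge 2: e_2 = (-0.15, -1.47);  n_2 = (-0.9948, +0.1015)
edge 4: e_4 = (+1.14, +2.16);  n_4 = (+0.8844, -0.4668)
∠(n_2, n_4) = 158.00°
δ = |180° − 158.00°| = 22.00°
22.00° ≤ 2α = 22.62°  →  valid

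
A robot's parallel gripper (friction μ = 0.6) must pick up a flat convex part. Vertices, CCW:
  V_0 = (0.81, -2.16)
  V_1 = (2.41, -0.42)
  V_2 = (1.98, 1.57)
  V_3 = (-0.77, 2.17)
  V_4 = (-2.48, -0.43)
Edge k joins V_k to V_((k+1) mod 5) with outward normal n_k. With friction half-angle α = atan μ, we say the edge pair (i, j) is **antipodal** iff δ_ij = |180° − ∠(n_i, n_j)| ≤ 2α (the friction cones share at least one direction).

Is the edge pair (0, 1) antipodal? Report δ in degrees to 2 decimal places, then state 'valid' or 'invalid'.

δ = 125.21°, invalid

α = atan 0.6 = 30.96°;  2α = 61.93°
edge 0: e_0 = (+1.60, +1.74);  n_0 = (+0.7361, -0.6769)
edge 1: e_1 = (-0.43, +1.99);  n_1 = (+0.9774, +0.2112)
∠(n_0, n_1) = 54.79°
δ = |180° − 54.79°| = 125.21°
125.21° > 2α = 61.93°  →  invalid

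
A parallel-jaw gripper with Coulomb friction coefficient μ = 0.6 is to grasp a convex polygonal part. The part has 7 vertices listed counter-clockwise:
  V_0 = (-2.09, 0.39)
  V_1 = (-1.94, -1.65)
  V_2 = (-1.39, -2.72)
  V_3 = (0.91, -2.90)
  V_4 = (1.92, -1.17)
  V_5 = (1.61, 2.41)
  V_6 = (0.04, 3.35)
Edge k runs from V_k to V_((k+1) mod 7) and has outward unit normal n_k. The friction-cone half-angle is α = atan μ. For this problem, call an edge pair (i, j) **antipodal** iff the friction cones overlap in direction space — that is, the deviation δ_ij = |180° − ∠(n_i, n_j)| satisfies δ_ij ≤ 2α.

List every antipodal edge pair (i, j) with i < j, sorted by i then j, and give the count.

α = atan 0.6 = 30.96°;  2α = 61.93°
n_0 = (-0.9973, -0.0733)
n_1 = (-0.8894, -0.4572)
n_2 = (-0.0780, -0.9970)
n_3 = (+0.8636, -0.5042)
n_4 = (+0.9963, +0.0863)
n_5 = (+0.5137, +0.8580)
n_6 = (-0.8117, +0.5841)
  (0,1): δ = 157.00°  ·
  (0,2): δ = 98.68°  ·
  (0,3): δ = 34.48°  ✓
  (0,4): δ = 0.74°  ✓
  (0,5): δ = 54.88°  ✓
  (0,6): δ = 140.06°  ·
  (1,2): δ = 121.68°  ·
  (1,3): δ = 57.48°  ✓
  (1,4): δ = 22.25°  ✓
  (1,5): δ = 31.89°  ✓
  (1,6): δ = 117.06°  ·
  (2,3): δ = 115.80°  ·
  (2,4): δ = 80.58°  ·
  (2,5): δ = 26.44°  ✓
  (2,6): δ = 58.74°  ✓
  (3,4): δ = 144.77°  ·
  (3,5): δ = 90.63°  ·
  (3,6): δ = 5.46°  ✓
  (4,5): δ = 125.86°  ·
  (4,6): δ = 40.69°  ✓
  (5,6): δ = 94.83°  ·
antipodal pairs: 10

count = 10; pairs: (0,3), (0,4), (0,5), (1,3), (1,4), (1,5), (2,5), (2,6), (3,6), (4,6)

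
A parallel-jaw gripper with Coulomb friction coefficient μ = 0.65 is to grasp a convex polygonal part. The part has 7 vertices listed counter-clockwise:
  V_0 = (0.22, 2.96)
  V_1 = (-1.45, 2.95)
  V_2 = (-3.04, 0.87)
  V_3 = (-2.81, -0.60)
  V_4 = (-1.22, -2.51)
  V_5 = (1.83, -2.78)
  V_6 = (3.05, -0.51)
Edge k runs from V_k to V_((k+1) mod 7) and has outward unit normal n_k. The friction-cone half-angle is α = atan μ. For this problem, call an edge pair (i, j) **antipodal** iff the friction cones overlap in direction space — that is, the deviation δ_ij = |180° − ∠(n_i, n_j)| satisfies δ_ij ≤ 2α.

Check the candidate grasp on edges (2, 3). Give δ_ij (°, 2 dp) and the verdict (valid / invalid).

δ = 149.12°, invalid

α = atan 0.65 = 33.02°;  2α = 66.05°
edge 2: e_2 = (+0.23, -1.47);  n_2 = (-0.9880, -0.1546)
edge 3: e_3 = (+1.59, -1.91);  n_3 = (-0.7686, -0.6398)
∠(n_2, n_3) = 30.88°
δ = |180° − 30.88°| = 149.12°
149.12° > 2α = 66.05°  →  invalid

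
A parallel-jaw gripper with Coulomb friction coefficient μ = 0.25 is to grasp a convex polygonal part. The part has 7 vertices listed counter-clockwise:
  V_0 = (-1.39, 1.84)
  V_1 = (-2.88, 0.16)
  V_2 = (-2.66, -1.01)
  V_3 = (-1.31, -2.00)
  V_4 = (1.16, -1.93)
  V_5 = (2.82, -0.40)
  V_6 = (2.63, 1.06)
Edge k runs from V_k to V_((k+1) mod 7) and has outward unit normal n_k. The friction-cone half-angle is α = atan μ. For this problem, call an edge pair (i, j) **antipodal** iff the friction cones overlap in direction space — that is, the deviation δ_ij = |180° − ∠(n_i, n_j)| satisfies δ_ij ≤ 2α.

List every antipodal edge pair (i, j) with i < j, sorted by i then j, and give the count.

α = atan 0.25 = 14.04°;  2α = 28.07°
n_0 = (-0.7481, +0.6635)
n_1 = (-0.9828, -0.1848)
n_2 = (-0.5914, -0.8064)
n_3 = (+0.0283, -0.9996)
n_4 = (+0.6777, -0.7353)
n_5 = (+0.9916, +0.1290)
n_6 = (+0.1905, +0.9817)
  (0,1): δ = 127.78°  ·
  (0,2): δ = 84.68°  ·
  (0,3): δ = 46.81°  ·
  (0,4): δ = 5.76°  ✓
  (0,5): δ = 48.98°  ·
  (0,6): δ = 120.59°  ·
  (1,2): δ = 136.90°  ·
  (1,3): δ = 99.03°  ·
  (1,4): δ = 57.98°  ·
  (1,5): δ = 3.23°  ✓
  (1,6): δ = 68.37°  ·
  (2,3): δ = 142.12°  ·
  (2,4): δ = 101.08°  ·
  (2,5): δ = 46.33°  ·
  (2,6): δ = 25.27°  ✓
  (3,4): δ = 138.96°  ·
  (3,5): δ = 84.21°  ·
  (3,6): δ = 12.60°  ✓
  (4,5): δ = 125.25°  ·
  (4,6): δ = 53.65°  ·
  (5,6): δ = 108.40°  ·
antipodal pairs: 4

count = 4; pairs: (0,4), (1,5), (2,6), (3,6)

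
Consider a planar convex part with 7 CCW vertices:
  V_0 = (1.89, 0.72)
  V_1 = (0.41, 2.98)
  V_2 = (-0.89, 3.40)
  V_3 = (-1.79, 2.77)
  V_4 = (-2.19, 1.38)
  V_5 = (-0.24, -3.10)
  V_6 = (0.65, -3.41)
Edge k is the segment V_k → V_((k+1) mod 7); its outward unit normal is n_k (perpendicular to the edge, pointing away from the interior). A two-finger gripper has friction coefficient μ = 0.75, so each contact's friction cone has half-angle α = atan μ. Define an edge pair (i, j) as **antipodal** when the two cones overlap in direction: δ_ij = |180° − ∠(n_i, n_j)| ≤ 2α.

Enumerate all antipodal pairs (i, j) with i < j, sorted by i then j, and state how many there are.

count = 9; pairs: (0,3), (0,4), (0,5), (1,4), (1,5), (2,5), (2,6), (3,6), (4,6)

α = atan 0.75 = 36.87°;  2α = 73.74°
n_0 = (+0.8366, +0.5478)
n_1 = (+0.3074, +0.9516)
n_2 = (-0.5735, +0.8192)
n_3 = (-0.9610, +0.2765)
n_4 = (-0.9169, -0.3991)
n_5 = (-0.3289, -0.9444)
n_6 = (+0.9578, -0.2876)
  (0,1): δ = 141.12°  ·
  (0,2): δ = 88.23°  ·
  (0,3): δ = 49.27°  ✓
  (0,4): δ = 9.70°  ✓
  (0,5): δ = 37.58°  ✓
  (0,6): δ = 130.07°  ·
  (1,2): δ = 127.10°  ·
  (1,3): δ = 88.15°  ·
  (1,4): δ = 48.57°  ✓
  (1,5): δ = 1.30°  ✓
  (1,6): δ = 91.19°  ·
  (2,3): δ = 141.05°  ·
  (2,4): δ = 101.47°  ·
  (2,5): δ = 54.20°  ✓
  (2,6): δ = 38.30°  ✓
  (3,4): δ = 140.42°  ·
  (3,5): δ = 93.15°  ·
  (3,6): δ = 0.66°  ✓
  (4,5): δ = 132.73°  ·
  (4,6): δ = 40.23°  ✓
  (5,6): δ = 87.51°  ·
antipodal pairs: 9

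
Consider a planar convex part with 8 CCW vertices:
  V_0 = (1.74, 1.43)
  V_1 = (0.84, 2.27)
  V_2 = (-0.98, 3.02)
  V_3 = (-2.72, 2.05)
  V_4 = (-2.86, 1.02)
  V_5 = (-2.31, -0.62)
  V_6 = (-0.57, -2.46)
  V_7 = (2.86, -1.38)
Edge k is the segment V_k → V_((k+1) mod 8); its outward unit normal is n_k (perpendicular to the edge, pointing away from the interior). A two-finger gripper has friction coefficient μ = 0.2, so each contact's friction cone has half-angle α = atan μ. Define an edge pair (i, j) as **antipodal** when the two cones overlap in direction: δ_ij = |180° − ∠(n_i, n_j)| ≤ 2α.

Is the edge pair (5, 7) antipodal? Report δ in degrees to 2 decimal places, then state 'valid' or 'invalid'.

α = atan 0.2 = 11.31°;  2α = 22.62°
edge 5: e_5 = (+1.74, -1.84);  n_5 = (-0.7266, -0.6871)
edge 7: e_7 = (-1.12, +2.81);  n_7 = (+0.9289, +0.3703)
∠(n_5, n_7) = 158.33°
δ = |180° − 158.33°| = 21.67°
21.67° ≤ 2α = 22.62°  →  valid

δ = 21.67°, valid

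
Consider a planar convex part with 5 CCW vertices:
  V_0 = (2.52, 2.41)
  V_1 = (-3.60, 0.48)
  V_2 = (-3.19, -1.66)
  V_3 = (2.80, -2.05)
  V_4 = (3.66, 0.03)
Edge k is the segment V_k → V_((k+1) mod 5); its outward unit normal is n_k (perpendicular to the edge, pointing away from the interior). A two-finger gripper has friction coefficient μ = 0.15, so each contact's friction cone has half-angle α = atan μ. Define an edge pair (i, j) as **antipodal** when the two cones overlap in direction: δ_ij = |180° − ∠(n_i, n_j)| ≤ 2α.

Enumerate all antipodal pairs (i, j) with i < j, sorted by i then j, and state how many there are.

count = 1; pairs: (1,4)

α = atan 0.15 = 8.53°;  2α = 17.06°
n_0 = (-0.3008, +0.9537)
n_1 = (-0.9821, -0.1882)
n_2 = (-0.0650, -0.9979)
n_3 = (+0.9241, -0.3821)
n_4 = (+0.9019, +0.4320)
  (0,1): δ = 96.66°  ·
  (0,2): δ = 21.23°  ·
  (0,3): δ = 50.03°  ·
  (0,4): δ = 98.09°  ·
  (1,2): δ = 104.57°  ·
  (1,3): δ = 33.31°  ·
  (1,4): δ = 14.75°  ✓
  (2,3): δ = 108.74°  ·
  (2,4): δ = 60.68°  ·
  (3,4): δ = 131.94°  ·
antipodal pairs: 1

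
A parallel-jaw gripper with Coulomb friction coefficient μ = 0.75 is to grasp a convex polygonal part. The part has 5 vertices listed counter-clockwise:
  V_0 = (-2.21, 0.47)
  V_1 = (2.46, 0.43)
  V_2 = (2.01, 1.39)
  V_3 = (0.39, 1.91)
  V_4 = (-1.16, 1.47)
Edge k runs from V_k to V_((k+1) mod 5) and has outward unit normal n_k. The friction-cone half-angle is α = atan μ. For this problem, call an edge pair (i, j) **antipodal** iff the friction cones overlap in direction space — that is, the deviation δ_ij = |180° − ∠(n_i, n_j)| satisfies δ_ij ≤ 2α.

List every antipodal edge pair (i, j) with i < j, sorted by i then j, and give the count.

count = 5; pairs: (0,1), (0,2), (0,3), (0,4), (1,4)

α = atan 0.75 = 36.87°;  2α = 73.74°
n_0 = (-0.0086, -1.0000)
n_1 = (+0.9055, +0.4244)
n_2 = (+0.3056, +0.9522)
n_3 = (-0.2731, +0.9620)
n_4 = (-0.6897, +0.7241)
  (0,1): δ = 64.39°  ✓
  (0,2): δ = 17.31°  ✓
  (0,3): δ = 16.34°  ✓
  (0,4): δ = 44.09°  ✓
  (1,2): δ = 132.91°  ·
  (1,3): δ = 99.27°  ·
  (1,4): δ = 71.51°  ✓
  (2,3): δ = 146.36°  ·
  (2,4): δ = 118.60°  ·
  (3,4): δ = 152.24°  ·
antipodal pairs: 5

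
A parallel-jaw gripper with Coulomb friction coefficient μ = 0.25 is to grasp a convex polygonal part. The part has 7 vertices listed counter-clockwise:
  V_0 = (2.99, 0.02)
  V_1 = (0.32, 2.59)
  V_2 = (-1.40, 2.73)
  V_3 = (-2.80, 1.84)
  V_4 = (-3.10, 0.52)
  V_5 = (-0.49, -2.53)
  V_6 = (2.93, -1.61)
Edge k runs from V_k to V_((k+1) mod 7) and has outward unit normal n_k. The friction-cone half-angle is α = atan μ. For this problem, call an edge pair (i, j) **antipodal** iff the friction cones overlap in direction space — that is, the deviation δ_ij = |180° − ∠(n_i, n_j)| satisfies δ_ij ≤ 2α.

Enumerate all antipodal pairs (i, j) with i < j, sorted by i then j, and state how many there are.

count = 4; pairs: (0,4), (1,5), (2,5), (3,6)

α = atan 0.25 = 14.04°;  2α = 28.07°
n_0 = (+0.6935, +0.7205)
n_1 = (+0.0811, +0.9967)
n_2 = (-0.5365, +0.8439)
n_3 = (-0.9751, +0.2216)
n_4 = (-0.7598, -0.6502)
n_5 = (+0.2598, -0.9657)
n_6 = (+0.9993, -0.0368)
  (0,1): δ = 140.75°  ·
  (0,2): δ = 103.65°  ·
  (0,3): δ = 58.90°  ·
  (0,4): δ = 5.54°  ✓
  (0,5): δ = 58.96°  ·
  (0,6): δ = 131.80°  ·
  (1,2): δ = 142.90°  ·
  (1,3): δ = 98.15°  ·
  (1,4): δ = 44.79°  ·
  (1,5): δ = 19.71°  ✓
  (1,6): δ = 92.55°  ·
  (2,3): δ = 135.25°  ·
  (2,4): δ = 81.89°  ·
  (2,5): δ = 17.39°  ✓
  (2,6): δ = 55.45°  ·
  (3,4): δ = 126.64°  ·
  (3,5): δ = 62.14°  ·
  (3,6): δ = 10.70°  ✓
  (4,5): δ = 115.50°  ·
  (4,6): δ = 42.66°  ·
  (5,6): δ = 107.16°  ·
antipodal pairs: 4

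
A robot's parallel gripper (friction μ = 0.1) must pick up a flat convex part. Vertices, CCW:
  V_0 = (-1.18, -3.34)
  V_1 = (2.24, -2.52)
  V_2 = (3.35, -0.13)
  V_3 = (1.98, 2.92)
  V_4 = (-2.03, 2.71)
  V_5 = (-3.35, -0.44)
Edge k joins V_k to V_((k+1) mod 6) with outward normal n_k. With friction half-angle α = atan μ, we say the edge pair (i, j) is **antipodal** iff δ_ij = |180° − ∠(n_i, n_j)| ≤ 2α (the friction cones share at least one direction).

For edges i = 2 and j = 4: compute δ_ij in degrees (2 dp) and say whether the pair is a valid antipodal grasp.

α = atan 0.1 = 5.71°;  2α = 11.42°
edge 2: e_2 = (-1.37, +3.05);  n_2 = (+0.9122, +0.4097)
edge 4: e_4 = (-1.32, -3.15);  n_4 = (-0.9223, +0.3865)
∠(n_2, n_4) = 133.08°
δ = |180° − 133.08°| = 46.92°
46.92° > 2α = 11.42°  →  invalid

δ = 46.92°, invalid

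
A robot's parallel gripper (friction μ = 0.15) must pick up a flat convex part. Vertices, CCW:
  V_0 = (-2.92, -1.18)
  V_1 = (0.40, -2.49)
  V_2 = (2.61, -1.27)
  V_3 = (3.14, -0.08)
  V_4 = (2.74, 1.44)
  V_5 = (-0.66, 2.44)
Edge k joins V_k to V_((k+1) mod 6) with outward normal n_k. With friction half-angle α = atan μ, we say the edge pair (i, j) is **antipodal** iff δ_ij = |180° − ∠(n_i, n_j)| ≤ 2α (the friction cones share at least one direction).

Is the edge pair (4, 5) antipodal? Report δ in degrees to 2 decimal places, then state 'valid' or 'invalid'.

δ = 105.59°, invalid

α = atan 0.15 = 8.53°;  2α = 17.06°
edge 4: e_4 = (-3.40, +1.00);  n_4 = (+0.2822, +0.9594)
edge 5: e_5 = (-2.26, -3.62);  n_5 = (-0.8483, +0.5296)
∠(n_4, n_5) = 74.41°
δ = |180° − 74.41°| = 105.59°
105.59° > 2α = 17.06°  →  invalid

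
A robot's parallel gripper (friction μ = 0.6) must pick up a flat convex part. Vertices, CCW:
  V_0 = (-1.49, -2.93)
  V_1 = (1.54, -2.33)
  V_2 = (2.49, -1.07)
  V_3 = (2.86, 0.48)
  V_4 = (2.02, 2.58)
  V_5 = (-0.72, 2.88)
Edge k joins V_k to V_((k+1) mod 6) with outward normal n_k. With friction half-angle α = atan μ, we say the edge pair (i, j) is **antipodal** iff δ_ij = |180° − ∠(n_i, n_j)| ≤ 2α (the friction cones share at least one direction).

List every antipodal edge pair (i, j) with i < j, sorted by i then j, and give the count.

count = 5; pairs: (0,4), (1,4), (1,5), (2,5), (3,5)

α = atan 0.6 = 30.96°;  2α = 61.93°
n_0 = (+0.1942, -0.9810)
n_1 = (+0.7985, -0.6020)
n_2 = (+0.9727, -0.2322)
n_3 = (+0.9285, +0.3714)
n_4 = (+0.1088, +0.9941)
n_5 = (-0.9913, +0.1314)
  (0,1): δ = 138.22°  ·
  (0,2): δ = 114.63°  ·
  (0,3): δ = 79.40°  ·
  (0,4): δ = 17.45°  ✓
  (0,5): δ = 71.25°  ·
  (1,2): δ = 156.41°  ·
  (1,3): δ = 121.18°  ·
  (1,4): δ = 59.23°  ✓
  (1,5): δ = 29.47°  ✓
  (2,3): δ = 144.77°  ·
  (2,4): δ = 82.82°  ·
  (2,5): δ = 5.88°  ✓
  (3,4): δ = 118.05°  ·
  (3,5): δ = 29.35°  ✓
  (4,5): δ = 91.30°  ·
antipodal pairs: 5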